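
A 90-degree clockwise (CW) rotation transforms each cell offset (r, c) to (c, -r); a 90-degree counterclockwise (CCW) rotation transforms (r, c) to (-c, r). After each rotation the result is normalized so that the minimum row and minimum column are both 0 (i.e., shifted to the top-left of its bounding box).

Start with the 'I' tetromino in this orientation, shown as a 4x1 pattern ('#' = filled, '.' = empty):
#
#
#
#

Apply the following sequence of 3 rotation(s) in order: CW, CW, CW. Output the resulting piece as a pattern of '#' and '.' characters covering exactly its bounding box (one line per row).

Answer: ####

Derivation:
Start:
#
#
#
#
After rotation 1 (CW):
####
After rotation 2 (CW):
#
#
#
#
After rotation 3 (CW):
####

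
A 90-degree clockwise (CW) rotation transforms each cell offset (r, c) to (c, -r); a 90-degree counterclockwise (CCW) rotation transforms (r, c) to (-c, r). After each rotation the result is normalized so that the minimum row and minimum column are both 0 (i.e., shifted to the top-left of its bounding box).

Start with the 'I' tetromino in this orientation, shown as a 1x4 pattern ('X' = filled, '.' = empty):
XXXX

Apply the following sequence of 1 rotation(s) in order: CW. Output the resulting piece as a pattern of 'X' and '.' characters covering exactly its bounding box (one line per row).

Answer: X
X
X
X

Derivation:
Start:
XXXX
After rotation 1 (CW):
X
X
X
X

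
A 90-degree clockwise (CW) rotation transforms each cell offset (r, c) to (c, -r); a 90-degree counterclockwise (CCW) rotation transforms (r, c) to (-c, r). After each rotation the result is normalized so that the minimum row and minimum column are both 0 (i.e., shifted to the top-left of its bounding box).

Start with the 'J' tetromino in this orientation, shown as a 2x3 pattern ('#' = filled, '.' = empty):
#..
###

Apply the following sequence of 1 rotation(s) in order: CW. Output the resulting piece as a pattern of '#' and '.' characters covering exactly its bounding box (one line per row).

Start:
#..
###
After rotation 1 (CW):
##
#.
#.

Answer: ##
#.
#.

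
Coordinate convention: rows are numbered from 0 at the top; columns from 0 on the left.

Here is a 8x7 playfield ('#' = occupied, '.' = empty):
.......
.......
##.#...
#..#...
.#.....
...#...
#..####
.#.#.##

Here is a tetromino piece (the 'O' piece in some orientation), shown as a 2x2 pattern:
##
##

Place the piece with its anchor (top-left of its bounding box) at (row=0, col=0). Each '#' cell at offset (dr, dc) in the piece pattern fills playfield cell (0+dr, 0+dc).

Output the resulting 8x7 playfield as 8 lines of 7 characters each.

Answer: ##.....
##.....
##.#...
#..#...
.#.....
...#...
#..####
.#.#.##

Derivation:
Fill (0+0,0+0) = (0,0)
Fill (0+0,0+1) = (0,1)
Fill (0+1,0+0) = (1,0)
Fill (0+1,0+1) = (1,1)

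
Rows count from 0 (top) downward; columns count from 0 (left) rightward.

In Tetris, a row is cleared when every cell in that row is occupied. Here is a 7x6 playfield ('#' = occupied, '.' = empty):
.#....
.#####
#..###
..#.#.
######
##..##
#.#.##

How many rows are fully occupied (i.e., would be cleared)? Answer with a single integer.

Check each row:
  row 0: 5 empty cells -> not full
  row 1: 1 empty cell -> not full
  row 2: 2 empty cells -> not full
  row 3: 4 empty cells -> not full
  row 4: 0 empty cells -> FULL (clear)
  row 5: 2 empty cells -> not full
  row 6: 2 empty cells -> not full
Total rows cleared: 1

Answer: 1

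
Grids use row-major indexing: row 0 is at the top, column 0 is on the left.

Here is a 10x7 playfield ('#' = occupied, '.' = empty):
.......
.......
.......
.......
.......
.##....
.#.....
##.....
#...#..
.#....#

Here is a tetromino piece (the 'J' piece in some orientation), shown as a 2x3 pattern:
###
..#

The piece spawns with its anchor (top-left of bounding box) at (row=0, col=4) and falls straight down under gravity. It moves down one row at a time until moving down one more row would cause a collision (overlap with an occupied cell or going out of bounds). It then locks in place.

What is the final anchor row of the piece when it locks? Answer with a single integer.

Spawn at (row=0, col=4). Try each row:
  row 0: fits
  row 1: fits
  row 2: fits
  row 3: fits
  row 4: fits
  row 5: fits
  row 6: fits
  row 7: fits
  row 8: blocked -> lock at row 7

Answer: 7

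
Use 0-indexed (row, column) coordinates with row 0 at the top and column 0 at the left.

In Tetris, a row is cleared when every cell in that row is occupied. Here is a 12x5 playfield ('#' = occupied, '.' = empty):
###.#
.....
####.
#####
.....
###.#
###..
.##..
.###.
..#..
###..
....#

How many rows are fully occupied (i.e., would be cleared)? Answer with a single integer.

Answer: 1

Derivation:
Check each row:
  row 0: 1 empty cell -> not full
  row 1: 5 empty cells -> not full
  row 2: 1 empty cell -> not full
  row 3: 0 empty cells -> FULL (clear)
  row 4: 5 empty cells -> not full
  row 5: 1 empty cell -> not full
  row 6: 2 empty cells -> not full
  row 7: 3 empty cells -> not full
  row 8: 2 empty cells -> not full
  row 9: 4 empty cells -> not full
  row 10: 2 empty cells -> not full
  row 11: 4 empty cells -> not full
Total rows cleared: 1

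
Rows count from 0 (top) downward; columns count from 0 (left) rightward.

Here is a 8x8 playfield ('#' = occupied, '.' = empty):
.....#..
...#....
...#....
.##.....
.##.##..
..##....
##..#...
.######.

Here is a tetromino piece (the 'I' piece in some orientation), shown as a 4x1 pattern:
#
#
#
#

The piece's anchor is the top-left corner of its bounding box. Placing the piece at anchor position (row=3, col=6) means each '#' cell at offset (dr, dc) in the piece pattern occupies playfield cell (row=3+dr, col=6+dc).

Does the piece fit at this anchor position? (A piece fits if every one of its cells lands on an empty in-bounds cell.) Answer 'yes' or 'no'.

Check each piece cell at anchor (3, 6):
  offset (0,0) -> (3,6): empty -> OK
  offset (1,0) -> (4,6): empty -> OK
  offset (2,0) -> (5,6): empty -> OK
  offset (3,0) -> (6,6): empty -> OK
All cells valid: yes

Answer: yes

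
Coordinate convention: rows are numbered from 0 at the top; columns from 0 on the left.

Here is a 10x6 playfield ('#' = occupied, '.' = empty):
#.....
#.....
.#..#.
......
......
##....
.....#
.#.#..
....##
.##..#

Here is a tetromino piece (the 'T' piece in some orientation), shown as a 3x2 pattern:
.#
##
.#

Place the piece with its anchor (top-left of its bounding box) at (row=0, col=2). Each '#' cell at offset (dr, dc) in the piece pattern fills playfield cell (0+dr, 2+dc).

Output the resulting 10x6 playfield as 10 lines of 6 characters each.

Fill (0+0,2+1) = (0,3)
Fill (0+1,2+0) = (1,2)
Fill (0+1,2+1) = (1,3)
Fill (0+2,2+1) = (2,3)

Answer: #..#..
#.##..
.#.##.
......
......
##....
.....#
.#.#..
....##
.##..#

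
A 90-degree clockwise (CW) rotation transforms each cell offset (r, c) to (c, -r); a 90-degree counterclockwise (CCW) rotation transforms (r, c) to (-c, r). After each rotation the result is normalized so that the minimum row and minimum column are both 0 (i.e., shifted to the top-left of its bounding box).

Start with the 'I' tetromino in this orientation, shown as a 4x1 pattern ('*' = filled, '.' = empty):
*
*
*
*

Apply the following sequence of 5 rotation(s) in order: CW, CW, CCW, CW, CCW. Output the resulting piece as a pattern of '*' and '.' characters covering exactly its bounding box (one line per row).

Answer: ****

Derivation:
Start:
*
*
*
*
After rotation 1 (CW):
****
After rotation 2 (CW):
*
*
*
*
After rotation 3 (CCW):
****
After rotation 4 (CW):
*
*
*
*
After rotation 5 (CCW):
****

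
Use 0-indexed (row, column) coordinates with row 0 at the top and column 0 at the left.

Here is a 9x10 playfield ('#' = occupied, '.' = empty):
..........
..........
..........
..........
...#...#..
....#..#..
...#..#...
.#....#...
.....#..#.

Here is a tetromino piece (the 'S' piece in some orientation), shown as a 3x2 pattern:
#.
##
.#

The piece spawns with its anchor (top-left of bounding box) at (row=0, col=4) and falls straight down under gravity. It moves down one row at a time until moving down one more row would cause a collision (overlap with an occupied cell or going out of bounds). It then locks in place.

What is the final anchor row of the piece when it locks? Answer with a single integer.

Spawn at (row=0, col=4). Try each row:
  row 0: fits
  row 1: fits
  row 2: fits
  row 3: fits
  row 4: blocked -> lock at row 3

Answer: 3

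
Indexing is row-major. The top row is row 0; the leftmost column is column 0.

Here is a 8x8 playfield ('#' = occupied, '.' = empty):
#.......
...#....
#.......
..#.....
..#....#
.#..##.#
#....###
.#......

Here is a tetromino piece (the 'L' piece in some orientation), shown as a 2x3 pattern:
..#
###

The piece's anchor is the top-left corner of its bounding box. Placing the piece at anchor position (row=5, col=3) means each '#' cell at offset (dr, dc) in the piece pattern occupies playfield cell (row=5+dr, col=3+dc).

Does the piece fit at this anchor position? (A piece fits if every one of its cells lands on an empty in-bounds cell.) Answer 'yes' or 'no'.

Answer: no

Derivation:
Check each piece cell at anchor (5, 3):
  offset (0,2) -> (5,5): occupied ('#') -> FAIL
  offset (1,0) -> (6,3): empty -> OK
  offset (1,1) -> (6,4): empty -> OK
  offset (1,2) -> (6,5): occupied ('#') -> FAIL
All cells valid: no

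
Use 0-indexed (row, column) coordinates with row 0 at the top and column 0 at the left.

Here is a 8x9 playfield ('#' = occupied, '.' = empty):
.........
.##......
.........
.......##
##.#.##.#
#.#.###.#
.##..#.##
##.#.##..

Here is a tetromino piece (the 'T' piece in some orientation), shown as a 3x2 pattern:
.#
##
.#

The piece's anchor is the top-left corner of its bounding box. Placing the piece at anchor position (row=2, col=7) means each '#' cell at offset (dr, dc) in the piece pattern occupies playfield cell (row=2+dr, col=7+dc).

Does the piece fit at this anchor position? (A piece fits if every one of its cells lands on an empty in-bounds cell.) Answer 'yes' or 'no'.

Check each piece cell at anchor (2, 7):
  offset (0,1) -> (2,8): empty -> OK
  offset (1,0) -> (3,7): occupied ('#') -> FAIL
  offset (1,1) -> (3,8): occupied ('#') -> FAIL
  offset (2,1) -> (4,8): occupied ('#') -> FAIL
All cells valid: no

Answer: no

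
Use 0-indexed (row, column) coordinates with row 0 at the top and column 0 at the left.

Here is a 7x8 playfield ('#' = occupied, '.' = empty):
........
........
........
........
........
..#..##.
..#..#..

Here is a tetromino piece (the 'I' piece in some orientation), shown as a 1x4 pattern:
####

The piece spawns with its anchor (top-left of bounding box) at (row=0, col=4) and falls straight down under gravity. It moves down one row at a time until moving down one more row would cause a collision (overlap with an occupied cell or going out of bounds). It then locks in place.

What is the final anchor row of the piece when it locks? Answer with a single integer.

Spawn at (row=0, col=4). Try each row:
  row 0: fits
  row 1: fits
  row 2: fits
  row 3: fits
  row 4: fits
  row 5: blocked -> lock at row 4

Answer: 4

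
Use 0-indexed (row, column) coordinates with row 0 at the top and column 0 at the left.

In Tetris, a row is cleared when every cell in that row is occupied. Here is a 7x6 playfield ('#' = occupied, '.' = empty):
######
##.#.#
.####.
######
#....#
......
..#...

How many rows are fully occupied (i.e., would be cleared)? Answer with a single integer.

Answer: 2

Derivation:
Check each row:
  row 0: 0 empty cells -> FULL (clear)
  row 1: 2 empty cells -> not full
  row 2: 2 empty cells -> not full
  row 3: 0 empty cells -> FULL (clear)
  row 4: 4 empty cells -> not full
  row 5: 6 empty cells -> not full
  row 6: 5 empty cells -> not full
Total rows cleared: 2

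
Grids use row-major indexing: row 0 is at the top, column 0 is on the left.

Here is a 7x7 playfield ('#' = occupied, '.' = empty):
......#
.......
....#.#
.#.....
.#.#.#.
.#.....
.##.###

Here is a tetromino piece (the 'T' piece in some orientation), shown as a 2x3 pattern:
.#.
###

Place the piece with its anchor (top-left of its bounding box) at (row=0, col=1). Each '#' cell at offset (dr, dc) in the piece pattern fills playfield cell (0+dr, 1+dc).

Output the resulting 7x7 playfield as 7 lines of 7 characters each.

Answer: ..#...#
.###...
....#.#
.#.....
.#.#.#.
.#.....
.##.###

Derivation:
Fill (0+0,1+1) = (0,2)
Fill (0+1,1+0) = (1,1)
Fill (0+1,1+1) = (1,2)
Fill (0+1,1+2) = (1,3)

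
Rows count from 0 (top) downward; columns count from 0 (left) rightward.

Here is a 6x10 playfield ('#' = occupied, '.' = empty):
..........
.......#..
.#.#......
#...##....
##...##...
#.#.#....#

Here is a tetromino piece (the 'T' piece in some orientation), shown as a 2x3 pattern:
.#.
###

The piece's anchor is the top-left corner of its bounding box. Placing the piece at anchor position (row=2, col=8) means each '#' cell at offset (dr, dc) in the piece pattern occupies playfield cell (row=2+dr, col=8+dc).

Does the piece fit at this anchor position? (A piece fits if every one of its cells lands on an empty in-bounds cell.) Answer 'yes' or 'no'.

Check each piece cell at anchor (2, 8):
  offset (0,1) -> (2,9): empty -> OK
  offset (1,0) -> (3,8): empty -> OK
  offset (1,1) -> (3,9): empty -> OK
  offset (1,2) -> (3,10): out of bounds -> FAIL
All cells valid: no

Answer: no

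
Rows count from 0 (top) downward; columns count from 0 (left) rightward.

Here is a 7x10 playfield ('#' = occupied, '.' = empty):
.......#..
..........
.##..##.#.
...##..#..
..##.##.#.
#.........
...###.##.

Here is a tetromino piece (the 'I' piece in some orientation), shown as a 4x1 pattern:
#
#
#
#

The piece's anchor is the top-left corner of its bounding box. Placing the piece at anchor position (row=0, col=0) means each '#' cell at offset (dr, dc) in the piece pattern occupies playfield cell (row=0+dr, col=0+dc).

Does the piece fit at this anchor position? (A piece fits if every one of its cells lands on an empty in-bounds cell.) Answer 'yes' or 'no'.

Check each piece cell at anchor (0, 0):
  offset (0,0) -> (0,0): empty -> OK
  offset (1,0) -> (1,0): empty -> OK
  offset (2,0) -> (2,0): empty -> OK
  offset (3,0) -> (3,0): empty -> OK
All cells valid: yes

Answer: yes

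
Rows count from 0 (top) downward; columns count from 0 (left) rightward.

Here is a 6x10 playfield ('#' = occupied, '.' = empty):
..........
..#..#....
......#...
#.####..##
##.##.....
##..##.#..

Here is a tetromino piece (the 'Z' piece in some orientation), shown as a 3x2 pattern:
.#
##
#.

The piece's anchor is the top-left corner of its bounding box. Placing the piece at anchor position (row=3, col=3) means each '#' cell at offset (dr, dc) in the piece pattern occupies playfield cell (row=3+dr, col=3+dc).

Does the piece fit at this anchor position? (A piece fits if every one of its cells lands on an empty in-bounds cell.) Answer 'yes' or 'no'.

Answer: no

Derivation:
Check each piece cell at anchor (3, 3):
  offset (0,1) -> (3,4): occupied ('#') -> FAIL
  offset (1,0) -> (4,3): occupied ('#') -> FAIL
  offset (1,1) -> (4,4): occupied ('#') -> FAIL
  offset (2,0) -> (5,3): empty -> OK
All cells valid: no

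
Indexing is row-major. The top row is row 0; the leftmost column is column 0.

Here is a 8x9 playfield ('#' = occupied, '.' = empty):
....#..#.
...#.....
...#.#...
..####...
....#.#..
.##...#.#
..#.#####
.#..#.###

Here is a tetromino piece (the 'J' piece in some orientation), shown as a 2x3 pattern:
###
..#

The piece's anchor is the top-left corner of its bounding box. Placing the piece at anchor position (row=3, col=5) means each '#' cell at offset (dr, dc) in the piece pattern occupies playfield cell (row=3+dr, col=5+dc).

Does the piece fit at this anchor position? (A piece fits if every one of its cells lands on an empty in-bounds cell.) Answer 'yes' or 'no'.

Check each piece cell at anchor (3, 5):
  offset (0,0) -> (3,5): occupied ('#') -> FAIL
  offset (0,1) -> (3,6): empty -> OK
  offset (0,2) -> (3,7): empty -> OK
  offset (1,2) -> (4,7): empty -> OK
All cells valid: no

Answer: no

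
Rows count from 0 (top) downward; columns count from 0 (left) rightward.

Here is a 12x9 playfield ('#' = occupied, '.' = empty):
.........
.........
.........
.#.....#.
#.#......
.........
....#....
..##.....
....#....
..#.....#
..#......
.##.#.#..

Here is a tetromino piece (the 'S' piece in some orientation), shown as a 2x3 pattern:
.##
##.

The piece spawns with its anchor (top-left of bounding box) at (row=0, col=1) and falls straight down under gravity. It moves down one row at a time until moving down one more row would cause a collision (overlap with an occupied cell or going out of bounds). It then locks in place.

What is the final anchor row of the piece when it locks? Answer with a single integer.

Answer: 1

Derivation:
Spawn at (row=0, col=1). Try each row:
  row 0: fits
  row 1: fits
  row 2: blocked -> lock at row 1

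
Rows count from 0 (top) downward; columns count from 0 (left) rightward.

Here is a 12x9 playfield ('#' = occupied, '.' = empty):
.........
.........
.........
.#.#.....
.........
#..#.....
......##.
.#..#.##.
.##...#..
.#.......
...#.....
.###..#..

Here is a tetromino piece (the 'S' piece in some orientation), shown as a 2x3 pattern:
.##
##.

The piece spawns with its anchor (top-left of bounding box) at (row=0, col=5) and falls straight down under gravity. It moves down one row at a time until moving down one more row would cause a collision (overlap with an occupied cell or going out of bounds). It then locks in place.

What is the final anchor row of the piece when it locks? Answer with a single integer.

Answer: 4

Derivation:
Spawn at (row=0, col=5). Try each row:
  row 0: fits
  row 1: fits
  row 2: fits
  row 3: fits
  row 4: fits
  row 5: blocked -> lock at row 4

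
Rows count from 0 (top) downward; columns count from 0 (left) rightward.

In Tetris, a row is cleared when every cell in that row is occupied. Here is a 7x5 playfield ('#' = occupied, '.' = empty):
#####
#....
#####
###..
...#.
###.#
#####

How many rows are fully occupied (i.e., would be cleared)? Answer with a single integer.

Answer: 3

Derivation:
Check each row:
  row 0: 0 empty cells -> FULL (clear)
  row 1: 4 empty cells -> not full
  row 2: 0 empty cells -> FULL (clear)
  row 3: 2 empty cells -> not full
  row 4: 4 empty cells -> not full
  row 5: 1 empty cell -> not full
  row 6: 0 empty cells -> FULL (clear)
Total rows cleared: 3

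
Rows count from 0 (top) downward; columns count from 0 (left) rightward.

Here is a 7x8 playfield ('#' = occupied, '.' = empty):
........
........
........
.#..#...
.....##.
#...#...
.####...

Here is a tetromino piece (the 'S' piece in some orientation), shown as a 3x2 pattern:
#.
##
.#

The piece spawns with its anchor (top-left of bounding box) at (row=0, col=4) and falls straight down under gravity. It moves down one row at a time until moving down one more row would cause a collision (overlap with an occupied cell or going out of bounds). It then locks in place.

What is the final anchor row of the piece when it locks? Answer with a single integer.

Answer: 1

Derivation:
Spawn at (row=0, col=4). Try each row:
  row 0: fits
  row 1: fits
  row 2: blocked -> lock at row 1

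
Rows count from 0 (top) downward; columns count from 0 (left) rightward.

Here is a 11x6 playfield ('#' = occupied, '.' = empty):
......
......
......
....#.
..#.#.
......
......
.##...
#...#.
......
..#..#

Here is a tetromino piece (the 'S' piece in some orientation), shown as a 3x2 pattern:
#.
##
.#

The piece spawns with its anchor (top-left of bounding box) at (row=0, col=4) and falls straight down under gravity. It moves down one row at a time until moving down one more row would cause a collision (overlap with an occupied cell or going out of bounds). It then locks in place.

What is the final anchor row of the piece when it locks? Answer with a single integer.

Spawn at (row=0, col=4). Try each row:
  row 0: fits
  row 1: fits
  row 2: blocked -> lock at row 1

Answer: 1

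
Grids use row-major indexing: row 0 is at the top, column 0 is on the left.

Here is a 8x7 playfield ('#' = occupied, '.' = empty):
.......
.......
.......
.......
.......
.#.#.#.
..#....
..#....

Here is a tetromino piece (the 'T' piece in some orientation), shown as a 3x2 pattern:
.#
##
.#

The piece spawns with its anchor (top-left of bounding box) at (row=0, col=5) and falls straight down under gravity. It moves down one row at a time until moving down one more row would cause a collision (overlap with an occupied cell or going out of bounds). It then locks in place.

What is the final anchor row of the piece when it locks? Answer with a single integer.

Answer: 3

Derivation:
Spawn at (row=0, col=5). Try each row:
  row 0: fits
  row 1: fits
  row 2: fits
  row 3: fits
  row 4: blocked -> lock at row 3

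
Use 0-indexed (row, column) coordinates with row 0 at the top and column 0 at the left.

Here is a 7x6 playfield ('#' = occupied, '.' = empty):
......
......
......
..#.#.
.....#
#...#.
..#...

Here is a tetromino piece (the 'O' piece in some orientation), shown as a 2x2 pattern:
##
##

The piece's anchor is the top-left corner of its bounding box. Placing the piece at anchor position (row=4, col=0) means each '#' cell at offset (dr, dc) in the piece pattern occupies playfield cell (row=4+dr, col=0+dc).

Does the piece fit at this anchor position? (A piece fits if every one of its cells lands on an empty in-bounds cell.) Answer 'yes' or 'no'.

Answer: no

Derivation:
Check each piece cell at anchor (4, 0):
  offset (0,0) -> (4,0): empty -> OK
  offset (0,1) -> (4,1): empty -> OK
  offset (1,0) -> (5,0): occupied ('#') -> FAIL
  offset (1,1) -> (5,1): empty -> OK
All cells valid: no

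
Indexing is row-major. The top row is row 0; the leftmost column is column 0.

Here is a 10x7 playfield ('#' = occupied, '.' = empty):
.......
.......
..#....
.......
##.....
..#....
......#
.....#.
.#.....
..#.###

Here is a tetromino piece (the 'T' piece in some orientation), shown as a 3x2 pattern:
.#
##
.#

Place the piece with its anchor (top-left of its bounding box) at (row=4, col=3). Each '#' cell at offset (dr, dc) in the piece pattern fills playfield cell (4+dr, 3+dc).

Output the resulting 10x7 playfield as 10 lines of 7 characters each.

Fill (4+0,3+1) = (4,4)
Fill (4+1,3+0) = (5,3)
Fill (4+1,3+1) = (5,4)
Fill (4+2,3+1) = (6,4)

Answer: .......
.......
..#....
.......
##..#..
..###..
....#.#
.....#.
.#.....
..#.###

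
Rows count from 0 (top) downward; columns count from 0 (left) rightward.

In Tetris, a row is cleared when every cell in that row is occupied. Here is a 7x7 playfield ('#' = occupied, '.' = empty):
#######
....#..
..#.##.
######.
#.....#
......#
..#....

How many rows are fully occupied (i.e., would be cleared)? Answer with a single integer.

Answer: 1

Derivation:
Check each row:
  row 0: 0 empty cells -> FULL (clear)
  row 1: 6 empty cells -> not full
  row 2: 4 empty cells -> not full
  row 3: 1 empty cell -> not full
  row 4: 5 empty cells -> not full
  row 5: 6 empty cells -> not full
  row 6: 6 empty cells -> not full
Total rows cleared: 1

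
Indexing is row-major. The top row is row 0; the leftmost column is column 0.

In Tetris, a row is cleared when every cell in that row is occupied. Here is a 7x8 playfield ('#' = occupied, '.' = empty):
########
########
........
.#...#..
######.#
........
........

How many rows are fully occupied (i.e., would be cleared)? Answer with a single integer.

Answer: 2

Derivation:
Check each row:
  row 0: 0 empty cells -> FULL (clear)
  row 1: 0 empty cells -> FULL (clear)
  row 2: 8 empty cells -> not full
  row 3: 6 empty cells -> not full
  row 4: 1 empty cell -> not full
  row 5: 8 empty cells -> not full
  row 6: 8 empty cells -> not full
Total rows cleared: 2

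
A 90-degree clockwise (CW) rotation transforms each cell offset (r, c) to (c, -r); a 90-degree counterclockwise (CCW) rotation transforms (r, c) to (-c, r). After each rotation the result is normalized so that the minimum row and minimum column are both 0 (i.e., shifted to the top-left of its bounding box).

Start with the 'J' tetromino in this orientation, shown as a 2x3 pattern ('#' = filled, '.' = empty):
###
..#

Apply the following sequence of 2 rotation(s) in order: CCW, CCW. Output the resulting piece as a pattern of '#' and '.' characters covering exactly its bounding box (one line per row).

Answer: #..
###

Derivation:
Start:
###
..#
After rotation 1 (CCW):
##
#.
#.
After rotation 2 (CCW):
#..
###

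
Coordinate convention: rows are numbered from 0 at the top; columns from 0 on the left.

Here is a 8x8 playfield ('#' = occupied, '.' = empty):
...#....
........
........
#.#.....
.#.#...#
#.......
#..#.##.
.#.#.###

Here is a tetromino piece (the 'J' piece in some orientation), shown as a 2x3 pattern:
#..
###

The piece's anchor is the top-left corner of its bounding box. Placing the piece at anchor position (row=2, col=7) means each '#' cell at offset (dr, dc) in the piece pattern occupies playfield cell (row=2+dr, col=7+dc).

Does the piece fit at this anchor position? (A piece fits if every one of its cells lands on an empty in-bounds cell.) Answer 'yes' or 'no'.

Check each piece cell at anchor (2, 7):
  offset (0,0) -> (2,7): empty -> OK
  offset (1,0) -> (3,7): empty -> OK
  offset (1,1) -> (3,8): out of bounds -> FAIL
  offset (1,2) -> (3,9): out of bounds -> FAIL
All cells valid: no

Answer: no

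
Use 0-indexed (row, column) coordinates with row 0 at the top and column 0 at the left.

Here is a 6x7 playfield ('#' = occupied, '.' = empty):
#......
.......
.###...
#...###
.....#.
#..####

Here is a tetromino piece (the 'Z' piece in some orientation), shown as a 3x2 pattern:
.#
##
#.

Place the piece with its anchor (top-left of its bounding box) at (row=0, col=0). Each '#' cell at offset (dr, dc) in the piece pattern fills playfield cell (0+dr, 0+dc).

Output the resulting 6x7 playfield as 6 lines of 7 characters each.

Answer: ##.....
##.....
####...
#...###
.....#.
#..####

Derivation:
Fill (0+0,0+1) = (0,1)
Fill (0+1,0+0) = (1,0)
Fill (0+1,0+1) = (1,1)
Fill (0+2,0+0) = (2,0)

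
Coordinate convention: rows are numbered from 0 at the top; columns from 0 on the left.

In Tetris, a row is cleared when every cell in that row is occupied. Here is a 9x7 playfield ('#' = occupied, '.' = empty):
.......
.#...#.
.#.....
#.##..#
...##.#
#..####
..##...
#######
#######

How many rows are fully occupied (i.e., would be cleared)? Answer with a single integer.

Check each row:
  row 0: 7 empty cells -> not full
  row 1: 5 empty cells -> not full
  row 2: 6 empty cells -> not full
  row 3: 3 empty cells -> not full
  row 4: 4 empty cells -> not full
  row 5: 2 empty cells -> not full
  row 6: 5 empty cells -> not full
  row 7: 0 empty cells -> FULL (clear)
  row 8: 0 empty cells -> FULL (clear)
Total rows cleared: 2

Answer: 2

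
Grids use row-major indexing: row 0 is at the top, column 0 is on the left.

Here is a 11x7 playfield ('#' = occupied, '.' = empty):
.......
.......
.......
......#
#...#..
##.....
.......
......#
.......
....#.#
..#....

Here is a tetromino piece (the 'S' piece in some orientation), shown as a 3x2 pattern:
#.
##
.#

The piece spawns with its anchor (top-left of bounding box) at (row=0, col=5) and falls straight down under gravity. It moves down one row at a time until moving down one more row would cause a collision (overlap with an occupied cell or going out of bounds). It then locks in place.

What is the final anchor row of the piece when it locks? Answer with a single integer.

Spawn at (row=0, col=5). Try each row:
  row 0: fits
  row 1: blocked -> lock at row 0

Answer: 0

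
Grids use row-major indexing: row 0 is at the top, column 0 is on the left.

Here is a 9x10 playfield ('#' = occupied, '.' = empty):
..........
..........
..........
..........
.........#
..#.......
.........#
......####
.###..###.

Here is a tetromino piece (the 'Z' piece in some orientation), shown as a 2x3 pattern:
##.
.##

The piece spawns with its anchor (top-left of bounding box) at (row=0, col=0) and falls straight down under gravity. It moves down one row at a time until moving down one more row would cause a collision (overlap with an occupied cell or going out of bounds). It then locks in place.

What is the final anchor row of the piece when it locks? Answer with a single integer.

Spawn at (row=0, col=0). Try each row:
  row 0: fits
  row 1: fits
  row 2: fits
  row 3: fits
  row 4: blocked -> lock at row 3

Answer: 3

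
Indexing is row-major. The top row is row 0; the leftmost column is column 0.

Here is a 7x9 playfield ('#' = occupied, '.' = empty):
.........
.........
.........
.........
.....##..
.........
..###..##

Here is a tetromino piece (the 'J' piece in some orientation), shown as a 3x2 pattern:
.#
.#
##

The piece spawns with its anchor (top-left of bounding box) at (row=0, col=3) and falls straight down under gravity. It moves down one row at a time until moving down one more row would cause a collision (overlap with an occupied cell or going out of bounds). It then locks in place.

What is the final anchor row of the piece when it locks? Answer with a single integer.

Spawn at (row=0, col=3). Try each row:
  row 0: fits
  row 1: fits
  row 2: fits
  row 3: fits
  row 4: blocked -> lock at row 3

Answer: 3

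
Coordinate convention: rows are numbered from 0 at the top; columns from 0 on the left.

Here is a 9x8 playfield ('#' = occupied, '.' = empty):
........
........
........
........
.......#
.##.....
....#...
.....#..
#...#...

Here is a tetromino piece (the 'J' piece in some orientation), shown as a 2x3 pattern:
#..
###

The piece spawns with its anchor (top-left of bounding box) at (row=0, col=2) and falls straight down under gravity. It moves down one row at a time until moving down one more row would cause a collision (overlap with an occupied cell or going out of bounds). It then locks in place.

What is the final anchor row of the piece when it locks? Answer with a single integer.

Spawn at (row=0, col=2). Try each row:
  row 0: fits
  row 1: fits
  row 2: fits
  row 3: fits
  row 4: blocked -> lock at row 3

Answer: 3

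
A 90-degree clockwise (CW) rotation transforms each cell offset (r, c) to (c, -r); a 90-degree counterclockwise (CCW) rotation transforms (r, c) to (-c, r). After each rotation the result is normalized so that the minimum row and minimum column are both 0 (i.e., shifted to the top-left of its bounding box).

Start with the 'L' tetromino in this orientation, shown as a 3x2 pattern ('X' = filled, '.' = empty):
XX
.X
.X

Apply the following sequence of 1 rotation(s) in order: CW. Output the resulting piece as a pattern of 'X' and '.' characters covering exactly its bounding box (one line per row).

Answer: ..X
XXX

Derivation:
Start:
XX
.X
.X
After rotation 1 (CW):
..X
XXX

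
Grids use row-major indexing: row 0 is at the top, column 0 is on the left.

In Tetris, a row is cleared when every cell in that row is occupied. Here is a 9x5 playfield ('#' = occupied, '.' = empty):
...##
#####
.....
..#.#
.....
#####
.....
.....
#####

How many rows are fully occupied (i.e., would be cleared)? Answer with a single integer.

Check each row:
  row 0: 3 empty cells -> not full
  row 1: 0 empty cells -> FULL (clear)
  row 2: 5 empty cells -> not full
  row 3: 3 empty cells -> not full
  row 4: 5 empty cells -> not full
  row 5: 0 empty cells -> FULL (clear)
  row 6: 5 empty cells -> not full
  row 7: 5 empty cells -> not full
  row 8: 0 empty cells -> FULL (clear)
Total rows cleared: 3

Answer: 3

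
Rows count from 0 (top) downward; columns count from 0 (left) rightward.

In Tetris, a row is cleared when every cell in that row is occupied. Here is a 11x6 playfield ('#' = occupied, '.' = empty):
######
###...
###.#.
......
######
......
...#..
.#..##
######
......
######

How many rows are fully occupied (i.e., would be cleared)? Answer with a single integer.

Answer: 4

Derivation:
Check each row:
  row 0: 0 empty cells -> FULL (clear)
  row 1: 3 empty cells -> not full
  row 2: 2 empty cells -> not full
  row 3: 6 empty cells -> not full
  row 4: 0 empty cells -> FULL (clear)
  row 5: 6 empty cells -> not full
  row 6: 5 empty cells -> not full
  row 7: 3 empty cells -> not full
  row 8: 0 empty cells -> FULL (clear)
  row 9: 6 empty cells -> not full
  row 10: 0 empty cells -> FULL (clear)
Total rows cleared: 4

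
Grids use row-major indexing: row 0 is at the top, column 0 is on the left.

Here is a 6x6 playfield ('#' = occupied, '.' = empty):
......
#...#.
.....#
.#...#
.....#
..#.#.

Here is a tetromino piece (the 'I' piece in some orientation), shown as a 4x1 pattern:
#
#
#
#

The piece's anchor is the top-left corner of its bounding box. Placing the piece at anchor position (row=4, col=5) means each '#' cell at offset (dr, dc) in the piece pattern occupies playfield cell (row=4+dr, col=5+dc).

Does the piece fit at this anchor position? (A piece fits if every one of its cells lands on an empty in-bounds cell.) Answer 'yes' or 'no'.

Check each piece cell at anchor (4, 5):
  offset (0,0) -> (4,5): occupied ('#') -> FAIL
  offset (1,0) -> (5,5): empty -> OK
  offset (2,0) -> (6,5): out of bounds -> FAIL
  offset (3,0) -> (7,5): out of bounds -> FAIL
All cells valid: no

Answer: no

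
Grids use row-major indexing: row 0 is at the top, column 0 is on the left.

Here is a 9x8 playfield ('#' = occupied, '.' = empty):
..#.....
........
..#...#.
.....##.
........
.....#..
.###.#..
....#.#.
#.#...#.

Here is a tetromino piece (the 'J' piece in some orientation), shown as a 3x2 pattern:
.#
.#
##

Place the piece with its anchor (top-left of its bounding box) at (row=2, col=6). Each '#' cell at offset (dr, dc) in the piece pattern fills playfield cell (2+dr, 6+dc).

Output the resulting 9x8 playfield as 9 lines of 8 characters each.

Fill (2+0,6+1) = (2,7)
Fill (2+1,6+1) = (3,7)
Fill (2+2,6+0) = (4,6)
Fill (2+2,6+1) = (4,7)

Answer: ..#.....
........
..#...##
.....###
......##
.....#..
.###.#..
....#.#.
#.#...#.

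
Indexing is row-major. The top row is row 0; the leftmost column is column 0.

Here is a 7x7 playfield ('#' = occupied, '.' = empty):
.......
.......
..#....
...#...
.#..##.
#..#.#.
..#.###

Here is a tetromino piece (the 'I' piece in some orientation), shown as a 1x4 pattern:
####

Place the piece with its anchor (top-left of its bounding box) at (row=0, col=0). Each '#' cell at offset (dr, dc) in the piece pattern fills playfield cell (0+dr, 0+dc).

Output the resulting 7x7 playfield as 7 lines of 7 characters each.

Fill (0+0,0+0) = (0,0)
Fill (0+0,0+1) = (0,1)
Fill (0+0,0+2) = (0,2)
Fill (0+0,0+3) = (0,3)

Answer: ####...
.......
..#....
...#...
.#..##.
#..#.#.
..#.###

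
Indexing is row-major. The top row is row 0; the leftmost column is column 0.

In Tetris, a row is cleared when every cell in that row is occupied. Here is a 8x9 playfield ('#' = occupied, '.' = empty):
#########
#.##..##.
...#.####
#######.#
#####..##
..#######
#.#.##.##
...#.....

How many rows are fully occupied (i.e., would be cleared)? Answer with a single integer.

Answer: 1

Derivation:
Check each row:
  row 0: 0 empty cells -> FULL (clear)
  row 1: 4 empty cells -> not full
  row 2: 4 empty cells -> not full
  row 3: 1 empty cell -> not full
  row 4: 2 empty cells -> not full
  row 5: 2 empty cells -> not full
  row 6: 3 empty cells -> not full
  row 7: 8 empty cells -> not full
Total rows cleared: 1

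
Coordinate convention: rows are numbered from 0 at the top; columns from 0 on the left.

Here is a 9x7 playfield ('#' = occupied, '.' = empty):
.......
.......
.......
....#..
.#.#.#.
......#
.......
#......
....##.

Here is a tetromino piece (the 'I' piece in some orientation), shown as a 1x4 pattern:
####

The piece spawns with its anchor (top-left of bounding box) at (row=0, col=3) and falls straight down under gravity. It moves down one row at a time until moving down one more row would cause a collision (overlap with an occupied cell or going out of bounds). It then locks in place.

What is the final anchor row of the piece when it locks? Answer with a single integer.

Spawn at (row=0, col=3). Try each row:
  row 0: fits
  row 1: fits
  row 2: fits
  row 3: blocked -> lock at row 2

Answer: 2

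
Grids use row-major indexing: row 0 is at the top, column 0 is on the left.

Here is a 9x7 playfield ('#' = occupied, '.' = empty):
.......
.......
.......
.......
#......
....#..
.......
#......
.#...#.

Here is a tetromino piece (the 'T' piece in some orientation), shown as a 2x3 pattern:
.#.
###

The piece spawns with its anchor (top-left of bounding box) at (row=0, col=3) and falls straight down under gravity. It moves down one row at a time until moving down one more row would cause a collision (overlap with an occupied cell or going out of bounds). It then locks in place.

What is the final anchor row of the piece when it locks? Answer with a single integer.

Spawn at (row=0, col=3). Try each row:
  row 0: fits
  row 1: fits
  row 2: fits
  row 3: fits
  row 4: blocked -> lock at row 3

Answer: 3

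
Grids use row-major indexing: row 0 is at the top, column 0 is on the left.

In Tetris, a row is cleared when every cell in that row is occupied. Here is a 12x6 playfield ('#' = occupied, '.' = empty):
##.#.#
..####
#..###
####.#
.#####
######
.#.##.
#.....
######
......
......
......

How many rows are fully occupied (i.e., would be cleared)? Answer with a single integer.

Answer: 2

Derivation:
Check each row:
  row 0: 2 empty cells -> not full
  row 1: 2 empty cells -> not full
  row 2: 2 empty cells -> not full
  row 3: 1 empty cell -> not full
  row 4: 1 empty cell -> not full
  row 5: 0 empty cells -> FULL (clear)
  row 6: 3 empty cells -> not full
  row 7: 5 empty cells -> not full
  row 8: 0 empty cells -> FULL (clear)
  row 9: 6 empty cells -> not full
  row 10: 6 empty cells -> not full
  row 11: 6 empty cells -> not full
Total rows cleared: 2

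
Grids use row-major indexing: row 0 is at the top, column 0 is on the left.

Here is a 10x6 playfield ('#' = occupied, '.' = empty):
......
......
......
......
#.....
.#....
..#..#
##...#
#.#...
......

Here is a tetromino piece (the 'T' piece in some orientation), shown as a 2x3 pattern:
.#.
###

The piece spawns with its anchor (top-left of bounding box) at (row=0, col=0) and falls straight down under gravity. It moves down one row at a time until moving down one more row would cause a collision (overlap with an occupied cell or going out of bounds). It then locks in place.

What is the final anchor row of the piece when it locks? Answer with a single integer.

Answer: 2

Derivation:
Spawn at (row=0, col=0). Try each row:
  row 0: fits
  row 1: fits
  row 2: fits
  row 3: blocked -> lock at row 2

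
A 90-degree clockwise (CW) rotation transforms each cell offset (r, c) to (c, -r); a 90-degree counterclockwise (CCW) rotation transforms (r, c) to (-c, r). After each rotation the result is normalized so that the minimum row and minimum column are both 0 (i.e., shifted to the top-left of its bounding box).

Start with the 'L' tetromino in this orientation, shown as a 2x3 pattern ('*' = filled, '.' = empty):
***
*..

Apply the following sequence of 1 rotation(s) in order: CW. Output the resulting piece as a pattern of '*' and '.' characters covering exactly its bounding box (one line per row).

Answer: **
.*
.*

Derivation:
Start:
***
*..
After rotation 1 (CW):
**
.*
.*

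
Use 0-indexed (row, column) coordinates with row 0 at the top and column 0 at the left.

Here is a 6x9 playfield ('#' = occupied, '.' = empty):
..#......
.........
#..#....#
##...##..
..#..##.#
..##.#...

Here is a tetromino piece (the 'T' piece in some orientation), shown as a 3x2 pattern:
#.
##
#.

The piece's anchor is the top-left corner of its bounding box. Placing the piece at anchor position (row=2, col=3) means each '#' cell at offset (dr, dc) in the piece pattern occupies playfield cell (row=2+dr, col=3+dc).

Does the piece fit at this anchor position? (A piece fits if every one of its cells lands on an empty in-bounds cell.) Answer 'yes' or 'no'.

Check each piece cell at anchor (2, 3):
  offset (0,0) -> (2,3): occupied ('#') -> FAIL
  offset (1,0) -> (3,3): empty -> OK
  offset (1,1) -> (3,4): empty -> OK
  offset (2,0) -> (4,3): empty -> OK
All cells valid: no

Answer: no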